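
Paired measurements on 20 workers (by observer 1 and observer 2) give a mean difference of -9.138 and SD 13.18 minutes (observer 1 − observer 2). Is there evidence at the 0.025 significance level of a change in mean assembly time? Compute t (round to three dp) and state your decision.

t = -3.101; reject H0

H0: μ_d = 0; H1: μ_d ≠ 0 (paired t-test on the differences, two-sided).
t = d̄/(s_d/√n) = -9.138/(13.18/√20) = -3.101
df = n − 1 = 19
Two-sided p-value ≈ 0.006
Since p ≈ 0.006 < α = 0.025, reject H0; the evidence is statistically significant.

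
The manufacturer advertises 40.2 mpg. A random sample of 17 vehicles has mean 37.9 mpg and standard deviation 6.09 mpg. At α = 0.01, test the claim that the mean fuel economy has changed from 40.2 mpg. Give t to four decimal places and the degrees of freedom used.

H0: μ = 40.2; H1: μ ≠ 40.2 (one-sample t-test, two-sided).
t = (x̄ − μ₀)/(s/√n) = (37.9 − 40.2)/(6.09/√17) = -1.5572
df = n − 1 = 16
Two-sided p-value ≈ 0.139
Since p ≈ 0.139 > α = 0.01, fail to reject H0; the evidence is not statistically significant.

t = -1.5572, df = 16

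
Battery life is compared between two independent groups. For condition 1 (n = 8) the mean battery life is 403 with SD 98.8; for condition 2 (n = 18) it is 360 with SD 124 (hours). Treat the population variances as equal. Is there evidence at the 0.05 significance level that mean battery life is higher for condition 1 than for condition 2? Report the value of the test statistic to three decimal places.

Let group 1 = condition 1, group 2 = condition 2. H0: μ_1 = μ_2; H1: μ_1 > μ_2 (two-sample pooled-variance t-test, right-tailed).
s_p² = [(8−1)·98.8² + (18−1)·124²]/(8+18−2) = 13738.4
t = (403 − 360)/√[13738.4·(1/8 + 1/18)] = 0.863
df = n₁ + n₂ − 2 = 24
p-value = P(T ≥ 0.863) ≈ 0.1982
Since p ≈ 0.1982 > α = 0.05, fail to reject H0; the evidence is not statistically significant.

0.863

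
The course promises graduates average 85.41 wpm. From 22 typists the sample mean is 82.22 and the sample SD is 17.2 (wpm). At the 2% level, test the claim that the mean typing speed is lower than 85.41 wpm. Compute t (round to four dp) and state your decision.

t = -0.8699; fail to reject H0

H0: μ = 85.41; H1: μ < 85.41 (one-sample t-test, left-tailed).
t = (x̄ − μ₀)/(s/√n) = (82.22 − 85.41)/(17.2/√22) = -0.8699
df = n − 1 = 21
p-value = P(T ≤ -0.8699) ≈ 0.197
Since p ≈ 0.197 > α = 0.02, fail to reject H0; the evidence is not statistically significant.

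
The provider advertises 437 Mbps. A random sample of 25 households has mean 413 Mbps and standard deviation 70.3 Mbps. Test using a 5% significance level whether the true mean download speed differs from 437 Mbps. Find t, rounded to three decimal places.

H0: μ = 437; H1: μ ≠ 437 (one-sample t-test, two-sided).
t = (x̄ − μ₀)/(s/√n) = (413 − 437)/(70.3/√25) = -1.707
df = n − 1 = 24
Two-sided p-value ≈ 0.1007
Since p ≈ 0.1007 > α = 0.05, fail to reject H0; the data do not provide sufficient evidence against H0.

-1.707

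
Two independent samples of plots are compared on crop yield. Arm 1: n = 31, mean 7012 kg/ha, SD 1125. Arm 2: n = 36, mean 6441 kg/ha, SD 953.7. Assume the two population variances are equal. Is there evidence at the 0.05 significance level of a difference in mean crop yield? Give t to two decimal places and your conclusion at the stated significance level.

Let group 1 = arm 1, group 2 = arm 2. H0: μ_1 = μ_2; H1: μ_1 ≠ μ_2 (two-sample pooled-variance t-test, two-sided).
s_p² = [(31−1)·1125² + (36−1)·953.7²]/(31+36−2) = 1073890
t = (7012 − 6441)/√[1073890·(1/31 + 1/36)] = 2.25
df = n₁ + n₂ − 2 = 65
Two-sided p-value ≈ 0.0279
Since p ≈ 0.0279 < α = 0.05, reject H0; the evidence is statistically significant.

t = 2.25; reject H0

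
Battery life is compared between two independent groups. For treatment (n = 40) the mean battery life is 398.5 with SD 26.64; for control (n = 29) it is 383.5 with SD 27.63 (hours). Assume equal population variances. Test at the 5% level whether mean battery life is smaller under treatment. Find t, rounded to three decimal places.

2.273

Let group 1 = treatment, group 2 = control. H0: μ_1 = μ_2; H1: μ_1 < μ_2 (two-sample pooled-variance t-test, left-tailed).
s_p² = [(40−1)·26.64² + (29−1)·27.63²]/(40+29−2) = 732.143
t = (398.5 − 383.5)/√[732.143·(1/40 + 1/29)] = 2.273
df = n₁ + n₂ − 2 = 67
p-value = P(T ≤ 2.273) ≈ 0.9869
Since p ≈ 0.9869 > α = 0.05, fail to reject H0; the evidence is not statistically significant.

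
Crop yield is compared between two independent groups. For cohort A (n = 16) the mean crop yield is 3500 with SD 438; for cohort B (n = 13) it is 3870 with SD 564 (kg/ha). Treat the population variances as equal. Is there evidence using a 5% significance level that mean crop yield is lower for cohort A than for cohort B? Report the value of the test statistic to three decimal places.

Let group 1 = cohort A, group 2 = cohort B. H0: μ_1 = μ_2; H1: μ_1 < μ_2 (two-sample pooled-variance t-test, left-tailed).
s_p² = [(16−1)·438² + (13−1)·564²]/(16+13−2) = 247956
t = (3500 − 3870)/√[247956·(1/16 + 1/13)] = -1.990
df = n₁ + n₂ − 2 = 27
p-value = P(T ≤ -1.990) ≈ 0.028
Since p ≈ 0.028 < α = 0.05, reject H0; the data support H1.

-1.990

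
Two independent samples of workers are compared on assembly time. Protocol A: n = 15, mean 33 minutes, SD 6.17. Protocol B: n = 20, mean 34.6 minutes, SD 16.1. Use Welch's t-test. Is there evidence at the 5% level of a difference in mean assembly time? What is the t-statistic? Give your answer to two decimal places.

Let group 1 = protocol A, group 2 = protocol B. H0: μ_1 = μ_2; H1: μ_1 ≠ μ_2 (Welch's two-sample t-test, two-sided).
t = (x̄_1 − x̄_2)/√(s_1²/n_1 + s_2²/n_2) = (33 − 34.6)/√(6.17²/15 + 16.1²/20) = -0.41
Welch–Satterthwaite df ≈ 25.83
Two-sided p-value ≈ 0.688
Since p ≈ 0.688 > α = 0.05, fail to reject H0; the evidence is not statistically significant.

-0.41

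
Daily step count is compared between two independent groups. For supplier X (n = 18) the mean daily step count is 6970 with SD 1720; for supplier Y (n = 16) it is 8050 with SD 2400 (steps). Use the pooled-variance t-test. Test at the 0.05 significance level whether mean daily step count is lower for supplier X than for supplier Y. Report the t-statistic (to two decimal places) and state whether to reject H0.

t = -1.52; fail to reject H0

Let group 1 = supplier X, group 2 = supplier Y. H0: μ_1 = μ_2; H1: μ_1 < μ_2 (two-sample pooled-variance t-test, left-tailed).
s_p² = [(18−1)·1720² + (16−1)·2400²]/(18+16−2) = 4271650
t = (6970 − 8050)/√[4271650·(1/18 + 1/16)] = -1.52
df = n₁ + n₂ − 2 = 32
p-value = P(T ≤ -1.52) ≈ 0.0691
Since p ≈ 0.0691 > α = 0.05, fail to reject H0; the evidence is not statistically significant.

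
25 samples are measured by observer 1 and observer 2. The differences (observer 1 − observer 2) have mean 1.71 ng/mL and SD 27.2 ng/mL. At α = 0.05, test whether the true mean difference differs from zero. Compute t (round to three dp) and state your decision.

t = 0.314; fail to reject H0

H0: μ_d = 0; H1: μ_d ≠ 0 (paired t-test on the differences, two-sided).
t = d̄/(s_d/√n) = 1.71/(27.2/√25) = 0.314
df = n − 1 = 24
Two-sided p-value ≈ 0.756
Since p ≈ 0.756 > α = 0.05, fail to reject H0; the evidence is not statistically significant.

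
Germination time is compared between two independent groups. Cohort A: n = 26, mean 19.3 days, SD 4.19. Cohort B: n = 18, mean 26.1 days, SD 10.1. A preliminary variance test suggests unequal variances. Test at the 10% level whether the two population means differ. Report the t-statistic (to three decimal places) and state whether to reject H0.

Let group 1 = cohort A, group 2 = cohort B. H0: μ_1 = μ_2; H1: μ_1 ≠ μ_2 (Welch's two-sample t-test, two-sided).
t = (x̄_1 − x̄_2)/√(s_1²/n_1 + s_2²/n_2) = (19.3 − 26.1)/√(4.19²/26 + 10.1²/18) = -2.700
Welch–Satterthwaite df ≈ 21.09
Two-sided p-value ≈ 0.0134
Since p ≈ 0.0134 < α = 0.1, reject H0; the data support H1.

t = -2.700; reject H0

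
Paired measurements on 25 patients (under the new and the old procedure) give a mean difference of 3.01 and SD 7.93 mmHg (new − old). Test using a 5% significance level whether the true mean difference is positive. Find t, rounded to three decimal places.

1.898

H0: μ_d = 0; H1: μ_d > 0 (paired t-test on the differences, right-tailed).
t = d̄/(s_d/√n) = 3.01/(7.93/√25) = 1.898
df = n − 1 = 24
p-value = P(T ≥ 1.898) ≈ 0.035
Since p ≈ 0.035 < α = 0.05, reject H0; the data support H1.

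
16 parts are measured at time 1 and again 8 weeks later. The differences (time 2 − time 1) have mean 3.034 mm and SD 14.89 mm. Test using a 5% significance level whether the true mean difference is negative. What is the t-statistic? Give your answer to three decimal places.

0.815

H0: μ_d = 0; H1: μ_d < 0 (paired t-test on the differences, left-tailed).
t = d̄/(s_d/√n) = 3.034/(14.89/√16) = 0.815
df = n − 1 = 15
p-value = P(T ≤ 0.815) ≈ 0.786
Since p ≈ 0.786 > α = 0.05, fail to reject H0; the data do not provide sufficient evidence against H0.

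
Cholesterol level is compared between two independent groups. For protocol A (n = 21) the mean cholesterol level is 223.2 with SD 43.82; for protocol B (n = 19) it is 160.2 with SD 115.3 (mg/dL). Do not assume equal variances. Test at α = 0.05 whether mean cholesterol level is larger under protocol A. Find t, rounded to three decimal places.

2.240

Let group 1 = protocol A, group 2 = protocol B. H0: μ_1 = μ_2; H1: μ_1 > μ_2 (Welch's two-sample t-test, right-tailed).
t = (x̄_1 − x̄_2)/√(s_1²/n_1 + s_2²/n_2) = (223.2 − 160.2)/√(43.82²/21 + 115.3²/19) = 2.240
Welch–Satterthwaite df ≈ 22.66
p-value = P(T ≥ 2.240) ≈ 0.0176
Since p ≈ 0.0176 < α = 0.05, reject H0; the evidence is statistically significant.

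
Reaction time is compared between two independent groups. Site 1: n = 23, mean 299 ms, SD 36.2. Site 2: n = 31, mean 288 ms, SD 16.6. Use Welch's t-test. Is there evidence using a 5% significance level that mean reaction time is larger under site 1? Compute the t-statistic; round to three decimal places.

1.355

Let group 1 = site 1, group 2 = site 2. H0: μ_1 = μ_2; H1: μ_1 > μ_2 (Welch's two-sample t-test, right-tailed).
t = (x̄_1 − x̄_2)/√(s_1²/n_1 + s_2²/n_2) = (299 − 288)/√(36.2²/23 + 16.6²/31) = 1.355
Welch–Satterthwaite df ≈ 28.88
p-value = P(T ≥ 1.355) ≈ 0.0929
Since p ≈ 0.0929 > α = 0.05, fail to reject H0; the data do not provide sufficient evidence against H0.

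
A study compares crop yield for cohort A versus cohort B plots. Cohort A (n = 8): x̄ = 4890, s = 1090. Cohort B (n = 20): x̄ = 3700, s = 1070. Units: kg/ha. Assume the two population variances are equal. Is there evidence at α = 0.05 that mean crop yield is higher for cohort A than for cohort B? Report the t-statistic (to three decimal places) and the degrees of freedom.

t = 2.645, df = 26

Let group 1 = cohort A, group 2 = cohort B. H0: μ_1 = μ_2; H1: μ_1 > μ_2 (two-sample pooled-variance t-test, right-tailed).
s_p² = [(8−1)·1090² + (20−1)·1070²]/(8+20−2) = 1156530
t = (4890 − 3700)/√[1156530·(1/8 + 1/20)] = 2.645
df = n₁ + n₂ − 2 = 26
p-value = P(T ≥ 2.645) ≈ 0.007
Since p ≈ 0.007 < α = 0.05, reject H0; the data support H1.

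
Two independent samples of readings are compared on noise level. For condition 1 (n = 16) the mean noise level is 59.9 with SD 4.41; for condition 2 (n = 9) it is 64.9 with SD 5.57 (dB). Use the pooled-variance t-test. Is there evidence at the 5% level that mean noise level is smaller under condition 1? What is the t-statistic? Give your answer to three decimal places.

Let group 1 = condition 1, group 2 = condition 2. H0: μ_1 = μ_2; H1: μ_1 < μ_2 (two-sample pooled-variance t-test, left-tailed).
s_p² = [(16−1)·4.41² + (9−1)·5.57²]/(16+9−2) = 23.4748
t = (59.9 − 64.9)/√[23.4748·(1/16 + 1/9)] = -2.477
df = n₁ + n₂ − 2 = 23
p-value = P(T ≤ -2.477) ≈ 0.0105
Since p ≈ 0.0105 < α = 0.05, reject H0; the evidence is statistically significant.

-2.477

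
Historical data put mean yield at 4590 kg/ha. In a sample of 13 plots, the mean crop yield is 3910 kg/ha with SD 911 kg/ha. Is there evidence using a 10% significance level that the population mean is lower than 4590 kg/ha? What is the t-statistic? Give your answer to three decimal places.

H0: μ = 4590; H1: μ < 4590 (one-sample t-test, left-tailed).
t = (x̄ − μ₀)/(s/√n) = (3910 − 4590)/(911/√13) = -2.691
df = n − 1 = 12
p-value = P(T ≤ -2.691) ≈ 0.0098
Since p ≈ 0.0098 < α = 0.1, reject H0; the evidence is statistically significant.

-2.691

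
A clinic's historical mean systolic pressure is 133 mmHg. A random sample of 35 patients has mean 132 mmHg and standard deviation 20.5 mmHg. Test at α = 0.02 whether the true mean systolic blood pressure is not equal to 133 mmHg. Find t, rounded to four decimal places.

H0: μ = 133; H1: μ ≠ 133 (one-sample t-test, two-sided).
t = (x̄ − μ₀)/(s/√n) = (132 − 133)/(20.5/√35) = -0.2886
df = n − 1 = 34
Two-sided p-value ≈ 0.7746
Since p ≈ 0.7746 > α = 0.02, fail to reject H0; the evidence is not statistically significant.

-0.2886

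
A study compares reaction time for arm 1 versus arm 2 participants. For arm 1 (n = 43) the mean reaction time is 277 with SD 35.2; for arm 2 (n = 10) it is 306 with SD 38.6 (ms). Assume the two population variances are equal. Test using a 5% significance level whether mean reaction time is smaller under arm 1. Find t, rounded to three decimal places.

Let group 1 = arm 1, group 2 = arm 2. H0: μ_1 = μ_2; H1: μ_1 < μ_2 (two-sample pooled-variance t-test, left-tailed).
s_p² = [(43−1)·35.2² + (10−1)·38.6²]/(43+10−2) = 1283.32
t = (277 − 306)/√[1283.32·(1/43 + 1/10)] = -2.306
df = n₁ + n₂ − 2 = 51
p-value = P(T ≤ -2.306) ≈ 0.013
Since p ≈ 0.013 < α = 0.05, reject H0; the evidence is statistically significant.

-2.306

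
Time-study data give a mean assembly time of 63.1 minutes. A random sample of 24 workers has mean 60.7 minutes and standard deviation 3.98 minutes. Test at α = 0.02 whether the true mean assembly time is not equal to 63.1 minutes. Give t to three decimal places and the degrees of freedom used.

H0: μ = 63.1; H1: μ ≠ 63.1 (one-sample t-test, two-sided).
t = (x̄ − μ₀)/(s/√n) = (60.7 − 63.1)/(3.98/√24) = -2.954
df = n − 1 = 23
Two-sided p-value ≈ 0.0071
Since p ≈ 0.0071 < α = 0.02, reject H0; the data support H1.

t = -2.954, df = 23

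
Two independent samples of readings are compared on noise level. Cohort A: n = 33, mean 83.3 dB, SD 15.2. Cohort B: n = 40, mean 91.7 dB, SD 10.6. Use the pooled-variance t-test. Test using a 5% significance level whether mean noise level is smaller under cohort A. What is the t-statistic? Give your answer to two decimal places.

-2.77

Let group 1 = cohort A, group 2 = cohort B. H0: μ_1 = μ_2; H1: μ_1 < μ_2 (two-sample pooled-variance t-test, left-tailed).
s_p² = [(33−1)·15.2² + (40−1)·10.6²]/(33+40−2) = 165.85
t = (83.3 − 91.7)/√[165.85·(1/33 + 1/40)] = -2.77
df = n₁ + n₂ − 2 = 71
p-value = P(T ≤ -2.77) ≈ 0.004
Since p ≈ 0.004 < α = 0.05, reject H0; the evidence is statistically significant.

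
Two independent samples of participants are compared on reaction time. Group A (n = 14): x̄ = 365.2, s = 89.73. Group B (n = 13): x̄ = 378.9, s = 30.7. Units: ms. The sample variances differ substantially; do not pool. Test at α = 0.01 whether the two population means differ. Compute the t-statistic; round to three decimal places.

Let group 1 = group A, group 2 = group B. H0: μ_1 = μ_2; H1: μ_1 ≠ μ_2 (Welch's two-sample t-test, two-sided).
t = (x̄_1 − x̄_2)/√(s_1²/n_1 + s_2²/n_2) = (365.2 − 378.9)/√(89.73²/14 + 30.7²/13) = -0.538
Welch–Satterthwaite df ≈ 16.21
Two-sided p-value ≈ 0.5977
Since p ≈ 0.5977 > α = 0.01, fail to reject H0; the evidence is not statistically significant.

-0.538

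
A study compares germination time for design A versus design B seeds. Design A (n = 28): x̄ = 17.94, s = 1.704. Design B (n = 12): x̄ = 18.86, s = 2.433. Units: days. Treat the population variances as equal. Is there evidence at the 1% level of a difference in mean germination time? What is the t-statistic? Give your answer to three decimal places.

-1.372

Let group 1 = design A, group 2 = design B. H0: μ_1 = μ_2; H1: μ_1 ≠ μ_2 (two-sample pooled-variance t-test, two-sided).
s_p² = [(28−1)·1.704² + (12−1)·2.433²]/(28+12−2) = 3.77663
t = (17.94 − 18.86)/√[3.77663·(1/28 + 1/12)] = -1.372
df = n₁ + n₂ − 2 = 38
Two-sided p-value ≈ 0.1781
Since p ≈ 0.1781 > α = 0.01, fail to reject H0; the data do not provide sufficient evidence against H0.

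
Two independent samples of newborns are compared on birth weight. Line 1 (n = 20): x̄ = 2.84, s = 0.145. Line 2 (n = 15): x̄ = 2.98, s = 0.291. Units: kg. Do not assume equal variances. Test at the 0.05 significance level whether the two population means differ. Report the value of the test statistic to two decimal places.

-1.71

Let group 1 = line 1, group 2 = line 2. H0: μ_1 = μ_2; H1: μ_1 ≠ μ_2 (Welch's two-sample t-test, two-sided).
t = (x̄_1 − x̄_2)/√(s_1²/n_1 + s_2²/n_2) = (2.84 − 2.98)/√(0.145²/20 + 0.291²/15) = -1.71
Welch–Satterthwaite df ≈ 19.21
Two-sided p-value ≈ 0.103
Since p ≈ 0.103 > α = 0.05, fail to reject H0; the data do not provide sufficient evidence against H0.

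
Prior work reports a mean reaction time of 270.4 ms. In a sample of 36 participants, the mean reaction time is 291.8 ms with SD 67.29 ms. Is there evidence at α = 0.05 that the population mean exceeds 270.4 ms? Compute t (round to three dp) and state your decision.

H0: μ = 270.4; H1: μ > 270.4 (one-sample t-test, right-tailed).
t = (x̄ − μ₀)/(s/√n) = (291.8 − 270.4)/(67.29/√36) = 1.908
df = n − 1 = 35
p-value = P(T ≥ 1.908) ≈ 0.0323
Since p ≈ 0.0323 < α = 0.05, reject H0; the evidence is statistically significant.

t = 1.908; reject H0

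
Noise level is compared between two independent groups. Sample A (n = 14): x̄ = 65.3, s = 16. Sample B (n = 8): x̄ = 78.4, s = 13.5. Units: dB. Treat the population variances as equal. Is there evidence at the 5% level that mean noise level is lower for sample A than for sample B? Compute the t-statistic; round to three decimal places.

Let group 1 = sample A, group 2 = sample B. H0: μ_1 = μ_2; H1: μ_1 < μ_2 (two-sample pooled-variance t-test, left-tailed).
s_p² = [(14−1)·16² + (8−1)·13.5²]/(14+8−2) = 230.188
t = (65.3 − 78.4)/√[230.188·(1/14 + 1/8)] = -1.948
df = n₁ + n₂ − 2 = 20
p-value = P(T ≤ -1.948) ≈ 0.0328
Since p ≈ 0.0328 < α = 0.05, reject H0; the evidence is statistically significant.

-1.948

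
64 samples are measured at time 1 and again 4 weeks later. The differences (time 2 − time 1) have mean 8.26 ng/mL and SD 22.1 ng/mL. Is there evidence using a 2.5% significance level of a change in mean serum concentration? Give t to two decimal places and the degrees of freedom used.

t = 2.99, df = 63

H0: μ_d = 0; H1: μ_d ≠ 0 (paired t-test on the differences, two-sided).
t = d̄/(s_d/√n) = 8.26/(22.1/√64) = 2.99
df = n − 1 = 63
Two-sided p-value ≈ 0.004
Since p ≈ 0.004 < α = 0.025, reject H0; the evidence is statistically significant.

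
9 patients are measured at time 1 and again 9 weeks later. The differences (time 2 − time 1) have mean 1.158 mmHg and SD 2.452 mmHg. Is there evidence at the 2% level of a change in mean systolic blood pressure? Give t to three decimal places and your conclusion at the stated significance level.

H0: μ_d = 0; H1: μ_d ≠ 0 (paired t-test on the differences, two-sided).
t = d̄/(s_d/√n) = 1.158/(2.452/√9) = 1.417
df = n − 1 = 8
Two-sided p-value ≈ 0.1943
Since p ≈ 0.1943 > α = 0.02, fail to reject H0; the evidence is not statistically significant.

t = 1.417; fail to reject H0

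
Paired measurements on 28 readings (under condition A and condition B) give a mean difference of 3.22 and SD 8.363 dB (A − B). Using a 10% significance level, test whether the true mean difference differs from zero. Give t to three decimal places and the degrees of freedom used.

H0: μ_d = 0; H1: μ_d ≠ 0 (paired t-test on the differences, two-sided).
t = d̄/(s_d/√n) = 3.22/(8.363/√28) = 2.037
df = n − 1 = 27
Two-sided p-value ≈ 0.052
Since p ≈ 0.052 < α = 0.1, reject H0; the evidence is statistically significant.

t = 2.037, df = 27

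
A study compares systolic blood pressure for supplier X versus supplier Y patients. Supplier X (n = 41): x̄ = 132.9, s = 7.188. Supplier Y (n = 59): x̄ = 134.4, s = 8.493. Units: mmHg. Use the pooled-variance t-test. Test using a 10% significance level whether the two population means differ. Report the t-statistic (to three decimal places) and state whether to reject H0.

Let group 1 = supplier X, group 2 = supplier Y. H0: μ_1 = μ_2; H1: μ_1 ≠ μ_2 (two-sample pooled-variance t-test, two-sided).
s_p² = [(41−1)·7.188² + (59−1)·8.493²]/(41+59−2) = 63.7785
t = (132.9 − 134.4)/√[63.7785·(1/41 + 1/59)] = -0.924
df = n₁ + n₂ − 2 = 98
Two-sided p-value ≈ 0.358
Since p ≈ 0.358 > α = 0.1, fail to reject H0; the evidence is not statistically significant.

t = -0.924; fail to reject H0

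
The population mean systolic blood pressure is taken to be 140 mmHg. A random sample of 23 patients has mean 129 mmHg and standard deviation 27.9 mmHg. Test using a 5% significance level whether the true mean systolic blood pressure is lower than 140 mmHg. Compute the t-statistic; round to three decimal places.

-1.891

H0: μ = 140; H1: μ < 140 (one-sample t-test, left-tailed).
t = (x̄ − μ₀)/(s/√n) = (129 − 140)/(27.9/√23) = -1.891
df = n − 1 = 22
p-value = P(T ≤ -1.891) ≈ 0.036
Since p ≈ 0.036 < α = 0.05, reject H0; the data support H1.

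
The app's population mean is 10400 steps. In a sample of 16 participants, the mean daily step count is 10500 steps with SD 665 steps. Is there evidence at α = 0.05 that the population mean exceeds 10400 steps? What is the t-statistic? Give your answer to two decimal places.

0.60

H0: μ = 10400; H1: μ > 10400 (one-sample t-test, right-tailed).
t = (x̄ − μ₀)/(s/√n) = (10500 − 10400)/(665/√16) = 0.60
df = n − 1 = 15
p-value = P(T ≥ 0.60) ≈ 0.2782
Since p ≈ 0.2782 > α = 0.05, fail to reject H0; the data do not provide sufficient evidence against H0.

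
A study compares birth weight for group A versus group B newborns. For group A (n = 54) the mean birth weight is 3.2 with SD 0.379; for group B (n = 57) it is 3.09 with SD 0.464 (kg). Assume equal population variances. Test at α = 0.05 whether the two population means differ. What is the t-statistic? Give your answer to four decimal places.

1.3636

Let group 1 = group A, group 2 = group B. H0: μ_1 = μ_2; H1: μ_1 ≠ μ_2 (two-sample pooled-variance t-test, two-sided).
s_p² = [(54−1)·0.379² + (57−1)·0.464²]/(54+57−2) = 0.180455
t = (3.2 − 3.09)/√[0.180455·(1/54 + 1/57)] = 1.3636
df = n₁ + n₂ − 2 = 109
Two-sided p-value ≈ 0.1755
Since p ≈ 0.1755 > α = 0.05, fail to reject H0; the data do not provide sufficient evidence against H0.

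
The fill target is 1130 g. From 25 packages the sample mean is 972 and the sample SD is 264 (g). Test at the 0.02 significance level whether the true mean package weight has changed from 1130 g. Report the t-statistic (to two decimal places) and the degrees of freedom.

t = -2.99, df = 24

H0: μ = 1130; H1: μ ≠ 1130 (one-sample t-test, two-sided).
t = (x̄ − μ₀)/(s/√n) = (972 − 1130)/(264/√25) = -2.99
df = n − 1 = 24
Two-sided p-value ≈ 0.0063
Since p ≈ 0.0063 < α = 0.02, reject H0; the data support H1.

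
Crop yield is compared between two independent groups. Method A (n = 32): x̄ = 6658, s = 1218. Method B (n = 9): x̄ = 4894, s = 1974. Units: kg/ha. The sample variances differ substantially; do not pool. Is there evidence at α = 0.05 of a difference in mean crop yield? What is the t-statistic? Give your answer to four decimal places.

2.5479

Let group 1 = method A, group 2 = method B. H0: μ_1 = μ_2; H1: μ_1 ≠ μ_2 (Welch's two-sample t-test, two-sided).
t = (x̄_1 − x̄_2)/√(s_1²/n_1 + s_2²/n_2) = (6658 − 4894)/√(1218²/32 + 1974²/9) = 2.5479
Welch–Satterthwaite df ≈ 9.78
Two-sided p-value ≈ 0.0294
Since p ≈ 0.0294 < α = 0.05, reject H0; the evidence is statistically significant.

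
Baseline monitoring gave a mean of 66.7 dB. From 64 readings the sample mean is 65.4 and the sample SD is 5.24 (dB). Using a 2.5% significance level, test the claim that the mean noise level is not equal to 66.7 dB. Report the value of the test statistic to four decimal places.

H0: μ = 66.7; H1: μ ≠ 66.7 (one-sample t-test, two-sided).
t = (x̄ − μ₀)/(s/√n) = (65.4 − 66.7)/(5.24/√64) = -1.9847
df = n − 1 = 63
Two-sided p-value ≈ 0.0515
Since p ≈ 0.0515 > α = 0.025, fail to reject H0; the data do not provide sufficient evidence against H0.

-1.9847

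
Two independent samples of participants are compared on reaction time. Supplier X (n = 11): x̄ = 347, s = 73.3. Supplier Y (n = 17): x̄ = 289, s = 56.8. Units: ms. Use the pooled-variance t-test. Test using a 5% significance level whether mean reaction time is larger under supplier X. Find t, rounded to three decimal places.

2.355

Let group 1 = supplier X, group 2 = supplier Y. H0: μ_1 = μ_2; H1: μ_1 > μ_2 (two-sample pooled-variance t-test, right-tailed).
s_p² = [(11−1)·73.3² + (17−1)·56.8²]/(11+17−2) = 4051.87
t = (347 − 289)/√[4051.87·(1/11 + 1/17)] = 2.355
df = n₁ + n₂ − 2 = 26
p-value = P(T ≥ 2.355) ≈ 0.0132
Since p ≈ 0.0132 < α = 0.05, reject H0; the data support H1.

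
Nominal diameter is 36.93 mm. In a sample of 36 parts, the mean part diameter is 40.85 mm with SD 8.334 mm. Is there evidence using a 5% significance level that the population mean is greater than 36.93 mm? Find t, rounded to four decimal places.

2.8222

H0: μ = 36.93; H1: μ > 36.93 (one-sample t-test, right-tailed).
t = (x̄ − μ₀)/(s/√n) = (40.85 − 36.93)/(8.334/√36) = 2.8222
df = n − 1 = 35
p-value = P(T ≥ 2.8222) ≈ 0.0039
Since p ≈ 0.0039 < α = 0.05, reject H0; the data support H1.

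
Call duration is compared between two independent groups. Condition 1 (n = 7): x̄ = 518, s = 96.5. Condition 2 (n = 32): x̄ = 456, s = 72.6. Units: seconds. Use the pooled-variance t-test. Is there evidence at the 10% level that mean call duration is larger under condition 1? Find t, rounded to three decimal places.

Let group 1 = condition 1, group 2 = condition 2. H0: μ_1 = μ_2; H1: μ_1 > μ_2 (two-sample pooled-variance t-test, right-tailed).
s_p² = [(7−1)·96.5² + (32−1)·72.6²]/(7+32−2) = 5926.14
t = (518 − 456)/√[5926.14·(1/7 + 1/32)] = 1.930
df = n₁ + n₂ − 2 = 37
p-value = P(T ≥ 1.930) ≈ 0.0306
Since p ≈ 0.0306 < α = 0.1, reject H0; the data support H1.

1.930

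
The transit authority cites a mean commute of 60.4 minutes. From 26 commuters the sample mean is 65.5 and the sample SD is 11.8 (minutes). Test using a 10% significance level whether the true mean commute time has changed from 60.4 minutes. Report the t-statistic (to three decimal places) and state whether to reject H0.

H0: μ = 60.4; H1: μ ≠ 60.4 (one-sample t-test, two-sided).
t = (x̄ − μ₀)/(s/√n) = (65.5 − 60.4)/(11.8/√26) = 2.204
df = n − 1 = 25
Two-sided p-value ≈ 0.037
Since p ≈ 0.037 < α = 0.1, reject H0; the evidence is statistically significant.

t = 2.204; reject H0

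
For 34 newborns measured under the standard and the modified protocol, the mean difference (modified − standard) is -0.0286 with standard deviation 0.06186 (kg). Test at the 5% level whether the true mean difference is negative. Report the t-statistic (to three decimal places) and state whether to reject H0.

H0: μ_d = 0; H1: μ_d < 0 (paired t-test on the differences, left-tailed).
t = d̄/(s_d/√n) = -0.0286/(0.06186/√34) = -2.696
df = n − 1 = 33
p-value = P(T ≤ -2.696) ≈ 0.005
Since p ≈ 0.005 < α = 0.05, reject H0; the evidence is statistically significant.

t = -2.696; reject H0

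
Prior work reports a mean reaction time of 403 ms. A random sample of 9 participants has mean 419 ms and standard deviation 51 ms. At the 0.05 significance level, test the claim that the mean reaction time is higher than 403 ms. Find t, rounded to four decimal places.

0.9412

H0: μ = 403; H1: μ > 403 (one-sample t-test, right-tailed).
t = (x̄ − μ₀)/(s/√n) = (419 − 403)/(51/√9) = 0.9412
df = n − 1 = 8
p-value = P(T ≥ 0.9412) ≈ 0.187
Since p ≈ 0.187 > α = 0.05, fail to reject H0; the data do not provide sufficient evidence against H0.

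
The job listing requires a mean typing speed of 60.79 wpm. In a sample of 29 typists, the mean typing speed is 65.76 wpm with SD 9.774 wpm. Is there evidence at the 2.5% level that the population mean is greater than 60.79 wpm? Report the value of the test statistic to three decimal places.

2.738

H0: μ = 60.79; H1: μ > 60.79 (one-sample t-test, right-tailed).
t = (x̄ − μ₀)/(s/√n) = (65.76 − 60.79)/(9.774/√29) = 2.738
df = n − 1 = 28
p-value = P(T ≥ 2.738) ≈ 0.0053
Since p ≈ 0.0053 < α = 0.025, reject H0; the evidence is statistically significant.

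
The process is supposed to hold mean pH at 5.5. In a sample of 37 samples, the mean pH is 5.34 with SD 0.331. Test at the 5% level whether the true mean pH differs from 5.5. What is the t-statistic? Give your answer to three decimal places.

H0: μ = 5.5; H1: μ ≠ 5.5 (one-sample t-test, two-sided).
t = (x̄ − μ₀)/(s/√n) = (5.34 − 5.5)/(0.331/√37) = -2.940
df = n − 1 = 36
Two-sided p-value ≈ 0.0057
Since p ≈ 0.0057 < α = 0.05, reject H0; the evidence is statistically significant.

-2.940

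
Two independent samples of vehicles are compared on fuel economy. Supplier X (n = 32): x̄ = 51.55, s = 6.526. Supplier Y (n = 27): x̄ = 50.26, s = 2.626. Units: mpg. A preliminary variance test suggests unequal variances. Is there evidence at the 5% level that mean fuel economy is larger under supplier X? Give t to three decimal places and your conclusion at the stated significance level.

t = 1.024; fail to reject H0

Let group 1 = supplier X, group 2 = supplier Y. H0: μ_1 = μ_2; H1: μ_1 > μ_2 (Welch's two-sample t-test, right-tailed).
t = (x̄_1 − x̄_2)/√(s_1²/n_1 + s_2²/n_2) = (51.55 − 50.26)/√(6.526²/32 + 2.626²/27) = 1.024
Welch–Satterthwaite df ≈ 42.19
p-value = P(T ≥ 1.024) ≈ 0.156
Since p ≈ 0.156 > α = 0.05, fail to reject H0; the evidence is not statistically significant.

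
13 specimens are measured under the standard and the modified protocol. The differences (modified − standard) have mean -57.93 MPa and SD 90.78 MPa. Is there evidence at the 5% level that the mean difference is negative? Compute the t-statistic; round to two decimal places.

-2.30

H0: μ_d = 0; H1: μ_d < 0 (paired t-test on the differences, left-tailed).
t = d̄/(s_d/√n) = -57.93/(90.78/√13) = -2.30
df = n − 1 = 12
p-value = P(T ≤ -2.30) ≈ 0.020
Since p ≈ 0.020 < α = 0.05, reject H0; the evidence is statistically significant.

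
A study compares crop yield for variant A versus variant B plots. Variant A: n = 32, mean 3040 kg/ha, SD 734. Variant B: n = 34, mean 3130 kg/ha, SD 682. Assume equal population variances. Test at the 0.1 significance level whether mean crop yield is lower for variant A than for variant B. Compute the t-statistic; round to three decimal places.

Let group 1 = variant A, group 2 = variant B. H0: μ_1 = μ_2; H1: μ_1 < μ_2 (two-sample pooled-variance t-test, left-tailed).
s_p² = [(32−1)·734² + (34−1)·682²]/(32+34−2) = 500790
t = (3040 − 3130)/√[500790·(1/32 + 1/34)] = -0.516
df = n₁ + n₂ − 2 = 64
p-value = P(T ≤ -0.516) ≈ 0.304
Since p ≈ 0.304 > α = 0.1, fail to reject H0; the data do not provide sufficient evidence against H0.

-0.516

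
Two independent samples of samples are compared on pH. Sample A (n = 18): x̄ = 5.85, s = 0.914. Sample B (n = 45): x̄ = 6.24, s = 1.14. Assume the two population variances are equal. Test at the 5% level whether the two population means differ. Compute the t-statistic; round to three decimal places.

Let group 1 = sample A, group 2 = sample B. H0: μ_1 = μ_2; H1: μ_1 ≠ μ_2 (two-sample pooled-variance t-test, two-sided).
s_p² = [(18−1)·0.914² + (45−1)·1.14²]/(18+45−2) = 1.17023
t = (5.85 − 6.24)/√[1.17023·(1/18 + 1/45)] = -1.293
df = n₁ + n₂ − 2 = 61
Two-sided p-value ≈ 0.201
Since p ≈ 0.201 > α = 0.05, fail to reject H0; the evidence is not statistically significant.

-1.293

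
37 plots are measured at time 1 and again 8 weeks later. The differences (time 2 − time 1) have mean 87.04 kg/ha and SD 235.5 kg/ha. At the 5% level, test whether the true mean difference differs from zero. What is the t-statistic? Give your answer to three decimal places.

2.248

H0: μ_d = 0; H1: μ_d ≠ 0 (paired t-test on the differences, two-sided).
t = d̄/(s_d/√n) = 87.04/(235.5/√37) = 2.248
df = n − 1 = 36
Two-sided p-value ≈ 0.0308
Since p ≈ 0.0308 < α = 0.05, reject H0; the data support H1.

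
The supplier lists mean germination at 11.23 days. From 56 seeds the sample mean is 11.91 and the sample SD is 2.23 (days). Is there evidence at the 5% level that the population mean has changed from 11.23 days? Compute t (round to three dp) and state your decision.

t = 2.282; reject H0

H0: μ = 11.23; H1: μ ≠ 11.23 (one-sample t-test, two-sided).
t = (x̄ − μ₀)/(s/√n) = (11.91 − 11.23)/(2.23/√56) = 2.282
df = n − 1 = 55
Two-sided p-value ≈ 0.026
Since p ≈ 0.026 < α = 0.05, reject H0; the data support H1.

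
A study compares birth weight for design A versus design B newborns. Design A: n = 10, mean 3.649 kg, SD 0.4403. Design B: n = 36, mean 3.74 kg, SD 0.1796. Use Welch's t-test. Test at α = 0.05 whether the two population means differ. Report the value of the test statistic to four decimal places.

-0.6390

Let group 1 = design A, group 2 = design B. H0: μ_1 = μ_2; H1: μ_1 ≠ μ_2 (Welch's two-sample t-test, two-sided).
t = (x̄_1 − x̄_2)/√(s_1²/n_1 + s_2²/n_2) = (3.649 − 3.74)/√(0.4403²/10 + 0.1796²/36) = -0.6390
Welch–Satterthwaite df ≈ 9.85
Two-sided p-value ≈ 0.537
Since p ≈ 0.537 > α = 0.05, fail to reject H0; the evidence is not statistically significant.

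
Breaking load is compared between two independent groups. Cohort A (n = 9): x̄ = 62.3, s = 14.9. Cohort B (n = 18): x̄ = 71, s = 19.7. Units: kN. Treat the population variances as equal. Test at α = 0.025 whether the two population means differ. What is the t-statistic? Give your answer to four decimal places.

Let group 1 = cohort A, group 2 = cohort B. H0: μ_1 = μ_2; H1: μ_1 ≠ μ_2 (two-sample pooled-variance t-test, two-sided).
s_p² = [(9−1)·14.9² + (18−1)·19.7²]/(9+18−2) = 334.944
t = (62.3 − 71)/√[334.944·(1/9 + 1/18)] = -1.1644
df = n₁ + n₂ − 2 = 25
Two-sided p-value ≈ 0.2552
Since p ≈ 0.2552 > α = 0.025, fail to reject H0; the data do not provide sufficient evidence against H0.

-1.1644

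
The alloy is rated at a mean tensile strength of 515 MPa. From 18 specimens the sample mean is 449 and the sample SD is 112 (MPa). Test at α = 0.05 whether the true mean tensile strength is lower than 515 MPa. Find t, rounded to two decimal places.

-2.50

H0: μ = 515; H1: μ < 515 (one-sample t-test, left-tailed).
t = (x̄ − μ₀)/(s/√n) = (449 − 515)/(112/√18) = -2.50
df = n − 1 = 17
p-value = P(T ≤ -2.50) ≈ 0.0115
Since p ≈ 0.0115 < α = 0.05, reject H0; the data support H1.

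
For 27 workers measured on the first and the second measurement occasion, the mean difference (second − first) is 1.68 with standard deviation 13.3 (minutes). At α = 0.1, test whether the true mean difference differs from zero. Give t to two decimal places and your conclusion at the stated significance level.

t = 0.66; fail to reject H0

H0: μ_d = 0; H1: μ_d ≠ 0 (paired t-test on the differences, two-sided).
t = d̄/(s_d/√n) = 1.68/(13.3/√27) = 0.66
df = n − 1 = 26
Two-sided p-value ≈ 0.5174
Since p ≈ 0.5174 > α = 0.1, fail to reject H0; the data do not provide sufficient evidence against H0.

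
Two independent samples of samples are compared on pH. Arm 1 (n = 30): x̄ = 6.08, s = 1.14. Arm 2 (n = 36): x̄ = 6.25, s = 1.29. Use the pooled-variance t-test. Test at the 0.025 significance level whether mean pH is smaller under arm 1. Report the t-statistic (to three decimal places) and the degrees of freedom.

t = -0.562, df = 64

Let group 1 = arm 1, group 2 = arm 2. H0: μ_1 = μ_2; H1: μ_1 < μ_2 (two-sample pooled-variance t-test, left-tailed).
s_p² = [(30−1)·1.14² + (36−1)·1.29²]/(30+36−2) = 1.49894
t = (6.08 − 6.25)/√[1.49894·(1/30 + 1/36)] = -0.562
df = n₁ + n₂ − 2 = 64
p-value = P(T ≤ -0.562) ≈ 0.2881
Since p ≈ 0.2881 > α = 0.025, fail to reject H0; the evidence is not statistically significant.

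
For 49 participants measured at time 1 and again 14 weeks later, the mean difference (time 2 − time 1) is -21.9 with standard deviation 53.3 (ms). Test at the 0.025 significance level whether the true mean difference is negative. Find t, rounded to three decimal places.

-2.876

H0: μ_d = 0; H1: μ_d < 0 (paired t-test on the differences, left-tailed).
t = d̄/(s_d/√n) = -21.9/(53.3/√49) = -2.876
df = n − 1 = 48
p-value = P(T ≤ -2.876) ≈ 0.003
Since p ≈ 0.003 < α = 0.025, reject H0; the evidence is statistically significant.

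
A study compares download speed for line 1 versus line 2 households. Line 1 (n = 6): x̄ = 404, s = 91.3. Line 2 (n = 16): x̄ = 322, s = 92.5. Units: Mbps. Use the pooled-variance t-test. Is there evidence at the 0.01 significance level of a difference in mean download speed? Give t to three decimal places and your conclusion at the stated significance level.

t = 1.858; fail to reject H0

Let group 1 = line 1, group 2 = line 2. H0: μ_1 = μ_2; H1: μ_1 ≠ μ_2 (two-sample pooled-variance t-test, two-sided).
s_p² = [(6−1)·91.3² + (16−1)·92.5²]/(6+16−2) = 8501.11
t = (404 − 322)/√[8501.11·(1/6 + 1/16)] = 1.858
df = n₁ + n₂ − 2 = 20
Two-sided p-value ≈ 0.0780
Since p ≈ 0.0780 > α = 0.01, fail to reject H0; the evidence is not statistically significant.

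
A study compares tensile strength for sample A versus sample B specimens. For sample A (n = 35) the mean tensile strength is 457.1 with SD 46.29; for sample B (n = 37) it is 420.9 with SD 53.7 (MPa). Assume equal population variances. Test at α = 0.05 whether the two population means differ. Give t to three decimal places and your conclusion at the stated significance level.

t = 3.056; reject H0

Let group 1 = sample A, group 2 = sample B. H0: μ_1 = μ_2; H1: μ_1 ≠ μ_2 (two-sample pooled-variance t-test, two-sided).
s_p² = [(35−1)·46.29² + (37−1)·53.7²]/(35+37−2) = 2523.81
t = (457.1 − 420.9)/√[2523.81·(1/35 + 1/37)] = 3.056
df = n₁ + n₂ − 2 = 70
Two-sided p-value ≈ 0.0032
Since p ≈ 0.0032 < α = 0.05, reject H0; the evidence is statistically significant.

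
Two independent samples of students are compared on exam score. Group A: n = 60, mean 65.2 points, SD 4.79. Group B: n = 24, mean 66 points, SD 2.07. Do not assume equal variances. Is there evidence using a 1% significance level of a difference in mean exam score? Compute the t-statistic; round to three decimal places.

Let group 1 = group A, group 2 = group B. H0: μ_1 = μ_2; H1: μ_1 ≠ μ_2 (Welch's two-sample t-test, two-sided).
t = (x̄_1 − x̄_2)/√(s_1²/n_1 + s_2²/n_2) = (65.2 − 66)/√(4.79²/60 + 2.07²/24) = -1.068
Welch–Satterthwaite df ≈ 81.42
Two-sided p-value ≈ 0.2886
Since p ≈ 0.2886 > α = 0.01, fail to reject H0; the data do not provide sufficient evidence against H0.

-1.068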